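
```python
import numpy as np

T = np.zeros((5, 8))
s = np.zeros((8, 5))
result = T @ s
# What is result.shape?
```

(5, 5)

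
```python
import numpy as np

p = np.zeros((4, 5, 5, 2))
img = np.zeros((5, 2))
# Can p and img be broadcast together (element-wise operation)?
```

Yes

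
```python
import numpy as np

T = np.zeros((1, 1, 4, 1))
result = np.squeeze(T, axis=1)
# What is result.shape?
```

(1, 4, 1)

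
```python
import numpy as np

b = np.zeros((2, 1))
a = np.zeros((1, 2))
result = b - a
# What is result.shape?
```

(2, 2)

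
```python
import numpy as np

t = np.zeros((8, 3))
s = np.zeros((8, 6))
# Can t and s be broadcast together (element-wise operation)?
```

No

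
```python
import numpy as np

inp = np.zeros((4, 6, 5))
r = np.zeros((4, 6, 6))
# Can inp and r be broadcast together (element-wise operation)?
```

No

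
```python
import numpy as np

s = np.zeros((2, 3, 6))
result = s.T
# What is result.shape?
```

(6, 3, 2)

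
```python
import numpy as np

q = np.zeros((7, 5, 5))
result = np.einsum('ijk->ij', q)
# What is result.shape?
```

(7, 5)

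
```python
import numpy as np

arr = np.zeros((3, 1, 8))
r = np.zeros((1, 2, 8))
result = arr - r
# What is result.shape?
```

(3, 2, 8)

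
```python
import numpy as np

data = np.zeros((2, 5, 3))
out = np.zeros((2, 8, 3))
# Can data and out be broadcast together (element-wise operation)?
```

No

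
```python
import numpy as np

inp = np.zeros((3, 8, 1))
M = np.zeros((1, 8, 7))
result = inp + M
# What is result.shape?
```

(3, 8, 7)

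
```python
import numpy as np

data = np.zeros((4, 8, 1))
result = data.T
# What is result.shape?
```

(1, 8, 4)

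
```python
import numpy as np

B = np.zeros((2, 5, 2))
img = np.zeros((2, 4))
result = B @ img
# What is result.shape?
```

(2, 5, 4)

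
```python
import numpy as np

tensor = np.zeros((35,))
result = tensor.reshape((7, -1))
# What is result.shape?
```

(7, 5)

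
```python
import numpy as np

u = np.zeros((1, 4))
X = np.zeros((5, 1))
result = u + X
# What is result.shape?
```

(5, 4)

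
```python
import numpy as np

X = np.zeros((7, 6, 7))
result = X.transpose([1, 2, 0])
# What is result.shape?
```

(6, 7, 7)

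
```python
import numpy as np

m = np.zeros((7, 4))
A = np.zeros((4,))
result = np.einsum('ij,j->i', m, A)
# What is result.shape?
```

(7,)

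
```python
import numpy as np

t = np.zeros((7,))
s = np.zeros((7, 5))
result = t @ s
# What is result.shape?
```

(5,)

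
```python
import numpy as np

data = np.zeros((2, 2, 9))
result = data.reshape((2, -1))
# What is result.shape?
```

(2, 18)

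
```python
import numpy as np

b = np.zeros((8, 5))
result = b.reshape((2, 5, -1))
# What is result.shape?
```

(2, 5, 4)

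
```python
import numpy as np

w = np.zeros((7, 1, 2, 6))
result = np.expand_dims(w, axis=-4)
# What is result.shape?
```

(7, 1, 1, 2, 6)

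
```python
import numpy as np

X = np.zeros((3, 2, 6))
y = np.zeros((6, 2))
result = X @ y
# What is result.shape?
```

(3, 2, 2)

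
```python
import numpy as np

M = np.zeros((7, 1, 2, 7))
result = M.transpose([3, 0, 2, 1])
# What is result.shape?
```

(7, 7, 2, 1)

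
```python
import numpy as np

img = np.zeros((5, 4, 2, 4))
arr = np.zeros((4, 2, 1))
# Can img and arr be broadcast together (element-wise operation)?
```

Yes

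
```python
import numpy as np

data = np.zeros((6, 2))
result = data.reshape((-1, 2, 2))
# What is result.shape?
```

(3, 2, 2)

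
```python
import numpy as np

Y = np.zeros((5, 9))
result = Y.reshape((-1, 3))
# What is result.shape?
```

(15, 3)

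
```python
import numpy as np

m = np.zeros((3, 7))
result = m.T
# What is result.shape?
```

(7, 3)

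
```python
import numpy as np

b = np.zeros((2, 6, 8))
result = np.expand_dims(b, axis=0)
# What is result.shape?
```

(1, 2, 6, 8)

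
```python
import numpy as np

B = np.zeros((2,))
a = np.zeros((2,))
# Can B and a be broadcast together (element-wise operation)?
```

Yes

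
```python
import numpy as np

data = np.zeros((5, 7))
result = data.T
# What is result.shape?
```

(7, 5)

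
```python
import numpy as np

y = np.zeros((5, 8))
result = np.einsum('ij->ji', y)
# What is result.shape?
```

(8, 5)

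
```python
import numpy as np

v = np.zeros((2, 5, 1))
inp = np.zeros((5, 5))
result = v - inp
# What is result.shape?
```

(2, 5, 5)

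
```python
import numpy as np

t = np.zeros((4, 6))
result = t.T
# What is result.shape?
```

(6, 4)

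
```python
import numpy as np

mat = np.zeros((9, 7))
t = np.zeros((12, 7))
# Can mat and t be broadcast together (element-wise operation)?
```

No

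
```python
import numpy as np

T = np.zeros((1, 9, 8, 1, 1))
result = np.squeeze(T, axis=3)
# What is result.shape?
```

(1, 9, 8, 1)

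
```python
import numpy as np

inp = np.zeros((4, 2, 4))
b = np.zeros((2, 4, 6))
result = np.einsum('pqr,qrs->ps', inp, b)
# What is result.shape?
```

(4, 6)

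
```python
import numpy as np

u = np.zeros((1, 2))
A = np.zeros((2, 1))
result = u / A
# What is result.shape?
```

(2, 2)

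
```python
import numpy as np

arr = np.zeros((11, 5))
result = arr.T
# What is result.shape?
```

(5, 11)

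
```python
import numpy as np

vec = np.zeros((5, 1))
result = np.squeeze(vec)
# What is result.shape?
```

(5,)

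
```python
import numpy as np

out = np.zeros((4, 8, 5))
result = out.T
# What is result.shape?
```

(5, 8, 4)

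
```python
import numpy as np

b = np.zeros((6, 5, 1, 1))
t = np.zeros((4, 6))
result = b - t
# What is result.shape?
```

(6, 5, 4, 6)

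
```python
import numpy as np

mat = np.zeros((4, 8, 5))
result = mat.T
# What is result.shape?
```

(5, 8, 4)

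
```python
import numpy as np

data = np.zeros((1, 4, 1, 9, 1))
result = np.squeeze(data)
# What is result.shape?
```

(4, 9)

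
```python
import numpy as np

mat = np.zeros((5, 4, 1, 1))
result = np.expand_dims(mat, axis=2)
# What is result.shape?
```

(5, 4, 1, 1, 1)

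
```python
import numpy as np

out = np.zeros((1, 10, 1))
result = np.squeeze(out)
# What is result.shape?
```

(10,)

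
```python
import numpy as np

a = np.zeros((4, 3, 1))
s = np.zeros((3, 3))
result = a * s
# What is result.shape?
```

(4, 3, 3)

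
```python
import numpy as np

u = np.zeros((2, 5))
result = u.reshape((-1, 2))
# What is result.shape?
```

(5, 2)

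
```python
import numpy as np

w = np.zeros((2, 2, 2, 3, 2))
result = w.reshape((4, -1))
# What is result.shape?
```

(4, 12)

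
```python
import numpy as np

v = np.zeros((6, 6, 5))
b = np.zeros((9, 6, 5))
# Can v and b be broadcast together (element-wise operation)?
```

No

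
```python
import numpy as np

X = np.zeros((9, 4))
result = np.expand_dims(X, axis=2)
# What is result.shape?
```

(9, 4, 1)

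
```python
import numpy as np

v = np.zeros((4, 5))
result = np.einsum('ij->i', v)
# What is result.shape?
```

(4,)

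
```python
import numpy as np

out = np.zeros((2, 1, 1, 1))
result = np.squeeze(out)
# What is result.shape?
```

(2,)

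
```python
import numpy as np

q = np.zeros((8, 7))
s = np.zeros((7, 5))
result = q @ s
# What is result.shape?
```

(8, 5)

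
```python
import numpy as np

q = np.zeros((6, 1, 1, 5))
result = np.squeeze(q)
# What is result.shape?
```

(6, 5)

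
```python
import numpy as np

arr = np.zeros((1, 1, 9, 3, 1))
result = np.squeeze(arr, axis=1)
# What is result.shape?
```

(1, 9, 3, 1)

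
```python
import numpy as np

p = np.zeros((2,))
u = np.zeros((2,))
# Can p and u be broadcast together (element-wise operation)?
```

Yes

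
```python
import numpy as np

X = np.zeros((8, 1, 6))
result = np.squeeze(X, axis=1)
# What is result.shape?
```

(8, 6)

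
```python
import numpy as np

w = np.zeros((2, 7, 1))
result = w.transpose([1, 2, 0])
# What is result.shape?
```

(7, 1, 2)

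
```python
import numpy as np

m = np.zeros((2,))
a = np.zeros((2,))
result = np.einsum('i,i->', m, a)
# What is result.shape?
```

()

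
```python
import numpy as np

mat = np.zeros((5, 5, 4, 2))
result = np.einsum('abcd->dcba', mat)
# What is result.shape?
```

(2, 4, 5, 5)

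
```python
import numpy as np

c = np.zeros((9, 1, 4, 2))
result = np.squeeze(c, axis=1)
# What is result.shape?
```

(9, 4, 2)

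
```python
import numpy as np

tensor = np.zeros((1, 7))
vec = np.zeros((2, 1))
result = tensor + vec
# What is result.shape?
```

(2, 7)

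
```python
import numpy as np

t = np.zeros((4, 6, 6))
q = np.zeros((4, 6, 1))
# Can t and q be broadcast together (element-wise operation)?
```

Yes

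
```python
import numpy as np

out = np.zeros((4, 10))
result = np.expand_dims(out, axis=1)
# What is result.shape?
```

(4, 1, 10)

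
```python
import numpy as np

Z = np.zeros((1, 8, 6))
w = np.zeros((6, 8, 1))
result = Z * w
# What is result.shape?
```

(6, 8, 6)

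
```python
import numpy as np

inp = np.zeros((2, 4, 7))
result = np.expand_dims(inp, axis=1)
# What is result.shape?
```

(2, 1, 4, 7)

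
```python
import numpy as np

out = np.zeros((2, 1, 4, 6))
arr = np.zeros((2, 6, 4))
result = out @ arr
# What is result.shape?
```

(2, 2, 4, 4)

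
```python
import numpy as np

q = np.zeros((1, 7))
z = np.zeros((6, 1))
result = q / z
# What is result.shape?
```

(6, 7)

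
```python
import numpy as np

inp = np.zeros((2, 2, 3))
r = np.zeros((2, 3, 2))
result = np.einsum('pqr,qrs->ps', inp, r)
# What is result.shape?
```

(2, 2)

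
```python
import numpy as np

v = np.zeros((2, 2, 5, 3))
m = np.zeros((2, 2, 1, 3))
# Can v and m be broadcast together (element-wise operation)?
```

Yes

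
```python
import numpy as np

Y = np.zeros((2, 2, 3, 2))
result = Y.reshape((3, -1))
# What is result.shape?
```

(3, 8)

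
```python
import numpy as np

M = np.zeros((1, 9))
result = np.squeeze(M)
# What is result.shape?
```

(9,)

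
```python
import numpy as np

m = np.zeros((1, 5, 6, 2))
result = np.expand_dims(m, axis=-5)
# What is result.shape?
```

(1, 1, 5, 6, 2)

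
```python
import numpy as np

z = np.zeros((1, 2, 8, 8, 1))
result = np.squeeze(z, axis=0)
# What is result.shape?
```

(2, 8, 8, 1)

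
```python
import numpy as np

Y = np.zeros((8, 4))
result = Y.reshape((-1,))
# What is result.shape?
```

(32,)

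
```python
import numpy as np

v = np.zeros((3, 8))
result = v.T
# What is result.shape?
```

(8, 3)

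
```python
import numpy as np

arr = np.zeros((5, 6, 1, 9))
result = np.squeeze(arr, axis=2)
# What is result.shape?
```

(5, 6, 9)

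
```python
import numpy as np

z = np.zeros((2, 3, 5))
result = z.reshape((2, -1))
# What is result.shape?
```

(2, 15)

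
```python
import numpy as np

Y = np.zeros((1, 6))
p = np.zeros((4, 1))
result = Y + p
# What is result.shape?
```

(4, 6)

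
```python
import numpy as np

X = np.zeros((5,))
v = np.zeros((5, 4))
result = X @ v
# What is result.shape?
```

(4,)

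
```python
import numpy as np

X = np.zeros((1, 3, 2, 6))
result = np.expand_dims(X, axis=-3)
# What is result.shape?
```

(1, 3, 1, 2, 6)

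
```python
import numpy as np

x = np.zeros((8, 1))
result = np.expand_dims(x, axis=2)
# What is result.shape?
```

(8, 1, 1)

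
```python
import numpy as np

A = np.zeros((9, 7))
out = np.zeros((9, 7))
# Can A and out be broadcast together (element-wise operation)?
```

Yes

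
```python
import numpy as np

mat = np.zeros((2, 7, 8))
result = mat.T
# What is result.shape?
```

(8, 7, 2)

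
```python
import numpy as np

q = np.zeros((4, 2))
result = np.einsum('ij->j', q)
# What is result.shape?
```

(2,)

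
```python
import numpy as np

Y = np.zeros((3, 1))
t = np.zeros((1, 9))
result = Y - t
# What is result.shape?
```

(3, 9)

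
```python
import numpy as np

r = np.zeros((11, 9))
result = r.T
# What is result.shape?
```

(9, 11)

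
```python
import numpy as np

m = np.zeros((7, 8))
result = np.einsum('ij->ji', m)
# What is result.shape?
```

(8, 7)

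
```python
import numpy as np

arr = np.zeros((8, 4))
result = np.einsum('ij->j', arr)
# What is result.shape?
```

(4,)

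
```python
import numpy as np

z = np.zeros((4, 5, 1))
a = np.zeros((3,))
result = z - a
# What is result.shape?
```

(4, 5, 3)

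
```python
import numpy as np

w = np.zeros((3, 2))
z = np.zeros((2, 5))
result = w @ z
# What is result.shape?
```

(3, 5)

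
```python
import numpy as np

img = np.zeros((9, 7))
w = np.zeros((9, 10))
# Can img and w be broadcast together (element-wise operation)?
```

No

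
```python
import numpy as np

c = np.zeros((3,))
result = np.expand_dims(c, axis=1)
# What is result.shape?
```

(3, 1)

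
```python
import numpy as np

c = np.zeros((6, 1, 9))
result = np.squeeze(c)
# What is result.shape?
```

(6, 9)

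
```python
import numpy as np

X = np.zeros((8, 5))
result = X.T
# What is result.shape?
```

(5, 8)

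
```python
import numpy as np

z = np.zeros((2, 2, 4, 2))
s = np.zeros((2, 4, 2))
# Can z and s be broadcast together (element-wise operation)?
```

Yes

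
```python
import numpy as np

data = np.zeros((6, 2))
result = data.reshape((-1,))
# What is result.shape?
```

(12,)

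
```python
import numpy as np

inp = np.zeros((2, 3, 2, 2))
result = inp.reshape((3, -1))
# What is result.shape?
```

(3, 8)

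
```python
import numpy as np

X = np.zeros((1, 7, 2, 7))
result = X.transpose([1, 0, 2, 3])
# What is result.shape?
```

(7, 1, 2, 7)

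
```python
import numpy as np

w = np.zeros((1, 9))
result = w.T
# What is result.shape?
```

(9, 1)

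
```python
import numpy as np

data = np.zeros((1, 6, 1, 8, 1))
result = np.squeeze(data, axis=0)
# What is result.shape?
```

(6, 1, 8, 1)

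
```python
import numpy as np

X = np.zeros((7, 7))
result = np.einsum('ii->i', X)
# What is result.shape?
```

(7,)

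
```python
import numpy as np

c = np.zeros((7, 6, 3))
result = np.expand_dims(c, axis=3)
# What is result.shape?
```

(7, 6, 3, 1)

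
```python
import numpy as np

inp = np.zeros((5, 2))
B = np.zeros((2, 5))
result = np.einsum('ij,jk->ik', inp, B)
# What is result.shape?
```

(5, 5)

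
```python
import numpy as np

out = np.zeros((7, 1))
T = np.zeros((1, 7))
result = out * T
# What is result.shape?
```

(7, 7)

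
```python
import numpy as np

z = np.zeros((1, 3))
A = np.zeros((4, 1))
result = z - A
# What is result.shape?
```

(4, 3)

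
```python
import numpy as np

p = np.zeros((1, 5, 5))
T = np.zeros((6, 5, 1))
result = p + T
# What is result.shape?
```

(6, 5, 5)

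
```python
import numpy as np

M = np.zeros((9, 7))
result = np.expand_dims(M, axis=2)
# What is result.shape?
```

(9, 7, 1)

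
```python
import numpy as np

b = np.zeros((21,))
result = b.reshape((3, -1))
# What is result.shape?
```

(3, 7)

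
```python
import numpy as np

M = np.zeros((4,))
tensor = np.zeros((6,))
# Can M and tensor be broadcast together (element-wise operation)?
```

No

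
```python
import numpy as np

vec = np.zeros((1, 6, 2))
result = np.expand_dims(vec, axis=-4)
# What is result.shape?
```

(1, 1, 6, 2)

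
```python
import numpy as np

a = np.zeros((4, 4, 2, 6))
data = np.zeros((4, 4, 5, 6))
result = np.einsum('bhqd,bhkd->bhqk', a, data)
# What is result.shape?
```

(4, 4, 2, 5)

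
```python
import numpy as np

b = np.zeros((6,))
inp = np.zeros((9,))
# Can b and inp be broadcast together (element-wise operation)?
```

No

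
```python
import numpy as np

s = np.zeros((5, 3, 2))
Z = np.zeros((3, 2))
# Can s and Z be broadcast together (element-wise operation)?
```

Yes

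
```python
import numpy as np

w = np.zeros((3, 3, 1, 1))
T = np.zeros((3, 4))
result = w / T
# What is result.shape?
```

(3, 3, 3, 4)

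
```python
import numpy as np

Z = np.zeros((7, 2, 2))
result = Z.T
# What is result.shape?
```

(2, 2, 7)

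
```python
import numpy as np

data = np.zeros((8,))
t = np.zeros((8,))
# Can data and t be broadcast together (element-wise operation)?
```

Yes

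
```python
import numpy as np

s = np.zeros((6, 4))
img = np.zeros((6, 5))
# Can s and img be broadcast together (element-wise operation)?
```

No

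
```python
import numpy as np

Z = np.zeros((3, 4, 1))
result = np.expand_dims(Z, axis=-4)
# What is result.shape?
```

(1, 3, 4, 1)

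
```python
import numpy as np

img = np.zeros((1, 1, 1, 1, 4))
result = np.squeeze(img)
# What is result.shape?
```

(4,)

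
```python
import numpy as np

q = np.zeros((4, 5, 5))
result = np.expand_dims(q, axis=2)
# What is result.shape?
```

(4, 5, 1, 5)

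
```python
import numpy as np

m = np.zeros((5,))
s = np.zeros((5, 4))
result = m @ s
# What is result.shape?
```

(4,)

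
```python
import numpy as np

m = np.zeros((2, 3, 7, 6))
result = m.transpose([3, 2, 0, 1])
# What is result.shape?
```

(6, 7, 2, 3)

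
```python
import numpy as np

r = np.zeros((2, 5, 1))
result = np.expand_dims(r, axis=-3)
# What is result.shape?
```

(2, 1, 5, 1)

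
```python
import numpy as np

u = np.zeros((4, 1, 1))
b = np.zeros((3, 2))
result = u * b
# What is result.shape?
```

(4, 3, 2)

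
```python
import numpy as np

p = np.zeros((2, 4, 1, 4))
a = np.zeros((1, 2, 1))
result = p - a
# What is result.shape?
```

(2, 4, 2, 4)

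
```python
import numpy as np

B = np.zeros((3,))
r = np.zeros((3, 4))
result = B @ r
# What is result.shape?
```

(4,)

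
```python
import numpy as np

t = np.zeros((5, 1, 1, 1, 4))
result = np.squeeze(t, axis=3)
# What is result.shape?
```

(5, 1, 1, 4)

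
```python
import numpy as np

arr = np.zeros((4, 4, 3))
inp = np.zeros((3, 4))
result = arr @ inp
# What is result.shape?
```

(4, 4, 4)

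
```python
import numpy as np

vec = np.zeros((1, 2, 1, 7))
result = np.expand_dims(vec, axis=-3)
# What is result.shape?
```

(1, 2, 1, 1, 7)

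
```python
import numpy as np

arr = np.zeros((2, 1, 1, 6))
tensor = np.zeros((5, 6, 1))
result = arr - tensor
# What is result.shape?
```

(2, 5, 6, 6)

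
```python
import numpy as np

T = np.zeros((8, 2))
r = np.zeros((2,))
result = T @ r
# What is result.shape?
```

(8,)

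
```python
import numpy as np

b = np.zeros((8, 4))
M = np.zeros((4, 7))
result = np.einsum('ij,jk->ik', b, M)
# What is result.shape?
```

(8, 7)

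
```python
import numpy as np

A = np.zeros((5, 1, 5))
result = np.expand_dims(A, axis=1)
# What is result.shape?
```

(5, 1, 1, 5)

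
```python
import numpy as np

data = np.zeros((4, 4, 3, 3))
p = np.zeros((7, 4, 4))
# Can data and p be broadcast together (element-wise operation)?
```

No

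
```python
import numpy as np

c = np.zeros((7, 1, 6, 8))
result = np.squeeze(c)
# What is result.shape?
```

(7, 6, 8)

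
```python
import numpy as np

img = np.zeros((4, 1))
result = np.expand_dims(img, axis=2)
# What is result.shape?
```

(4, 1, 1)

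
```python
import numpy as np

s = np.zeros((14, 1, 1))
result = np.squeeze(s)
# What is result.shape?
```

(14,)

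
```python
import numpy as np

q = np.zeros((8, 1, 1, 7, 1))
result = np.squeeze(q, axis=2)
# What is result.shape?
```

(8, 1, 7, 1)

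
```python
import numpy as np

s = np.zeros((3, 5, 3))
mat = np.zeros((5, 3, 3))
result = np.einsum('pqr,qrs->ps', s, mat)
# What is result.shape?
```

(3, 3)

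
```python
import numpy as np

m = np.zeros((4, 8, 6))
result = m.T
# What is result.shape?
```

(6, 8, 4)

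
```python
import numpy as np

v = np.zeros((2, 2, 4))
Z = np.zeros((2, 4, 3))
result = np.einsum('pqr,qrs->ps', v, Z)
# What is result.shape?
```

(2, 3)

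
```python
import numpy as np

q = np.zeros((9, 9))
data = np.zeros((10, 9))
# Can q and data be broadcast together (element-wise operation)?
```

No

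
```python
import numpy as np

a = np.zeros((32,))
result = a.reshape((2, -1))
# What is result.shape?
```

(2, 16)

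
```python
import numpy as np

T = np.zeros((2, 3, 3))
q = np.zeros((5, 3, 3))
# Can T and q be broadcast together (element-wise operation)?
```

No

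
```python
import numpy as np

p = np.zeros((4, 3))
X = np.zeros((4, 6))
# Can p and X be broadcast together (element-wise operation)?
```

No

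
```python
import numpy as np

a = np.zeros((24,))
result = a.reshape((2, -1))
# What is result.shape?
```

(2, 12)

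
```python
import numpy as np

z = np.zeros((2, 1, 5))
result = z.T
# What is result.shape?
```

(5, 1, 2)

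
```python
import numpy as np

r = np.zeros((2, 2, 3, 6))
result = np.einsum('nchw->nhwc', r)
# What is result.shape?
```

(2, 3, 6, 2)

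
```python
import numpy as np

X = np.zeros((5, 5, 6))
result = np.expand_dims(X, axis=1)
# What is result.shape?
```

(5, 1, 5, 6)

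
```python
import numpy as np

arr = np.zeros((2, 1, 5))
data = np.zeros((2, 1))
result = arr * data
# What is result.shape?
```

(2, 2, 5)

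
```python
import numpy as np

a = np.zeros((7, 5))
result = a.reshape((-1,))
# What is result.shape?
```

(35,)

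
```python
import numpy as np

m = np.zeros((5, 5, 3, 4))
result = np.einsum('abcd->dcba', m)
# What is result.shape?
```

(4, 3, 5, 5)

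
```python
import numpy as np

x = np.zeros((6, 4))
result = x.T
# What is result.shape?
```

(4, 6)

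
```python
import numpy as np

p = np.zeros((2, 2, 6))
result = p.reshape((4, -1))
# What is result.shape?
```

(4, 6)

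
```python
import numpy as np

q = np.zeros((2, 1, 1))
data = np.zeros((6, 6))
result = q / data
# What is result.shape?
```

(2, 6, 6)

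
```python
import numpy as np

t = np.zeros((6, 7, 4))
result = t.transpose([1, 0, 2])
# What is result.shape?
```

(7, 6, 4)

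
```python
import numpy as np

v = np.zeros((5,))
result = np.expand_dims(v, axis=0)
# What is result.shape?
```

(1, 5)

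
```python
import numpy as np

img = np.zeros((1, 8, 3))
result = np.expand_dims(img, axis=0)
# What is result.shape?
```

(1, 1, 8, 3)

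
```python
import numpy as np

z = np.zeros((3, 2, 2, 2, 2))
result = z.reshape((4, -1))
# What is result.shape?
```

(4, 12)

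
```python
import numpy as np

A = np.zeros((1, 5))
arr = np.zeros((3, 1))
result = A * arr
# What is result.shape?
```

(3, 5)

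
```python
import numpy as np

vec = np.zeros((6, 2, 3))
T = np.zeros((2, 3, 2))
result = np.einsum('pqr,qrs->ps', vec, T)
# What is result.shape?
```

(6, 2)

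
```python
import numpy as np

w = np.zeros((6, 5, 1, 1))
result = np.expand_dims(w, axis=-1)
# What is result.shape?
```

(6, 5, 1, 1, 1)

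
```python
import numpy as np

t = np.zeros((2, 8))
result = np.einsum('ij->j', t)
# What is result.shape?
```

(8,)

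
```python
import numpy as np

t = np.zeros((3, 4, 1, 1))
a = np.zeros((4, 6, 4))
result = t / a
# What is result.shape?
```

(3, 4, 6, 4)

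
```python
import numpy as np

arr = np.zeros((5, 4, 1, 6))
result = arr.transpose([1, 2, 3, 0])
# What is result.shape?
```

(4, 1, 6, 5)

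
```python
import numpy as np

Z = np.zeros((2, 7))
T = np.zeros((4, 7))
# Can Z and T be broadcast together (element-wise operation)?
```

No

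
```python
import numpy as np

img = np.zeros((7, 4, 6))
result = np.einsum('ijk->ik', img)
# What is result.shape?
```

(7, 6)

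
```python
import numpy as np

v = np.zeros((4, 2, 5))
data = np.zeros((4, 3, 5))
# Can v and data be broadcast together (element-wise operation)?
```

No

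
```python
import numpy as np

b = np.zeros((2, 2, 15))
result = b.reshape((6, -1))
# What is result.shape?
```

(6, 10)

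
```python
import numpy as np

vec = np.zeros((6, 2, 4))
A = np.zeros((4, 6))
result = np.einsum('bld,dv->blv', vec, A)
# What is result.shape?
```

(6, 2, 6)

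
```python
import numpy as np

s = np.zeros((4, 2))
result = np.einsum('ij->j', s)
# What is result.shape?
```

(2,)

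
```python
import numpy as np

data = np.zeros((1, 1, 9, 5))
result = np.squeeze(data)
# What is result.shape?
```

(9, 5)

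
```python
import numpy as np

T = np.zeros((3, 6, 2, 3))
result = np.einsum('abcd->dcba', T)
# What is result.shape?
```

(3, 2, 6, 3)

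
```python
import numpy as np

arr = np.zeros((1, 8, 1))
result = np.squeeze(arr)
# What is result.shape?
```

(8,)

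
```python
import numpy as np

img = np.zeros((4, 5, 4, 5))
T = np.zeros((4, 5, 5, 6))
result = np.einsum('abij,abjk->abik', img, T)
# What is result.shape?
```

(4, 5, 4, 6)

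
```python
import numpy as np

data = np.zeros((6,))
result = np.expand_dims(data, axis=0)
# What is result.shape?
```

(1, 6)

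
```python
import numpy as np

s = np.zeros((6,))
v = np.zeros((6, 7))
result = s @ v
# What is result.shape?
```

(7,)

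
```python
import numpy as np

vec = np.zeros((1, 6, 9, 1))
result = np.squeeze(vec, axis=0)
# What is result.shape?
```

(6, 9, 1)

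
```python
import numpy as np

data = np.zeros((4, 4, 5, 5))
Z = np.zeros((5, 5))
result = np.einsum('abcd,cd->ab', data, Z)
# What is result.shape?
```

(4, 4)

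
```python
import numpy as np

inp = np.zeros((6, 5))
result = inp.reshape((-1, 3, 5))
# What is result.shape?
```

(2, 3, 5)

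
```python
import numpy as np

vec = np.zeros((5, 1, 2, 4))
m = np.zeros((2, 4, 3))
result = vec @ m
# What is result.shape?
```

(5, 2, 2, 3)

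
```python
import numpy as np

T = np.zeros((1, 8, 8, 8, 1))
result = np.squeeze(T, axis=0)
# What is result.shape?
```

(8, 8, 8, 1)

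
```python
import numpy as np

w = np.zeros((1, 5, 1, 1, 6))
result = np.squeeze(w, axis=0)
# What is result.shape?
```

(5, 1, 1, 6)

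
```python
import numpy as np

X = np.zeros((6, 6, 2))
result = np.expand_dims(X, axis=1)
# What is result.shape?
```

(6, 1, 6, 2)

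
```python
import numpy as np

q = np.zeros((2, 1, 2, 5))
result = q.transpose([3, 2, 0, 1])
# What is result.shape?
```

(5, 2, 2, 1)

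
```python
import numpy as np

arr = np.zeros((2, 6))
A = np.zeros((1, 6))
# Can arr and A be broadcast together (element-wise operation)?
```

Yes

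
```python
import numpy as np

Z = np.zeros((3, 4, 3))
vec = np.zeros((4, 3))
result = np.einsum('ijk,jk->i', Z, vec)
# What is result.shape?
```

(3,)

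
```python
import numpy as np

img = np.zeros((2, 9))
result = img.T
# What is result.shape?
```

(9, 2)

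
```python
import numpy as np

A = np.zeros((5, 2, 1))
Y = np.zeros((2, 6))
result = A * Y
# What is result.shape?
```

(5, 2, 6)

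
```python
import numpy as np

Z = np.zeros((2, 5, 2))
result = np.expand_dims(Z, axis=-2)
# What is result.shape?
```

(2, 5, 1, 2)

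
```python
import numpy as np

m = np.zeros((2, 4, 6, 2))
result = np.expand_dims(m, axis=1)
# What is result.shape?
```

(2, 1, 4, 6, 2)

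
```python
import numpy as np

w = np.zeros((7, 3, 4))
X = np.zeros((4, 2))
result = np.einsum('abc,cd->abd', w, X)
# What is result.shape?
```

(7, 3, 2)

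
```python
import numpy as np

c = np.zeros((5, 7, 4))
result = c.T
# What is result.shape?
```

(4, 7, 5)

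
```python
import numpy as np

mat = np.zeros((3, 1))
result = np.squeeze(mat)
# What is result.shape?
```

(3,)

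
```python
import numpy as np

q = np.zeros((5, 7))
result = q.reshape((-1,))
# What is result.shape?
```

(35,)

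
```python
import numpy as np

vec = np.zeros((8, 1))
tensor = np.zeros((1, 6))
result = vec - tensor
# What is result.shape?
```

(8, 6)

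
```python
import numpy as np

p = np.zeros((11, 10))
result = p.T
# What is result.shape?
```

(10, 11)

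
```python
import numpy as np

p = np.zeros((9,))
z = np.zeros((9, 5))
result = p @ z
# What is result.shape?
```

(5,)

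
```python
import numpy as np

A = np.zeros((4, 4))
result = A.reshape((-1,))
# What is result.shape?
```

(16,)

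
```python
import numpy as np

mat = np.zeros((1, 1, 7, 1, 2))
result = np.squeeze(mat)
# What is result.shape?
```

(7, 2)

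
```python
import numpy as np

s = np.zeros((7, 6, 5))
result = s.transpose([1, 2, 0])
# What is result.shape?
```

(6, 5, 7)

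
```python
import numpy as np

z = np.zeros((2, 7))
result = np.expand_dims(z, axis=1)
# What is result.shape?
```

(2, 1, 7)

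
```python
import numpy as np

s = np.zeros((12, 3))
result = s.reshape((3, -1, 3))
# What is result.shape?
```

(3, 4, 3)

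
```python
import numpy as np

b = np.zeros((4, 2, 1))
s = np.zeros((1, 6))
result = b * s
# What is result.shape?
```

(4, 2, 6)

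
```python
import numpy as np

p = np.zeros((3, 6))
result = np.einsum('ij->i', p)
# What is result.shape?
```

(3,)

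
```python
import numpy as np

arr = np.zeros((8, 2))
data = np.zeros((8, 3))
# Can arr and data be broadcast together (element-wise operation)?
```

No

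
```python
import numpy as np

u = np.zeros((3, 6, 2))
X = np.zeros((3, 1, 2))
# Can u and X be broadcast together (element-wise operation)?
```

Yes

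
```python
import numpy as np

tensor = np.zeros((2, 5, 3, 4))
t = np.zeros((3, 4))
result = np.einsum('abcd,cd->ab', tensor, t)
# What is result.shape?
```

(2, 5)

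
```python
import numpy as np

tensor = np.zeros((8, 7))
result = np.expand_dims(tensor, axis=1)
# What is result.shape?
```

(8, 1, 7)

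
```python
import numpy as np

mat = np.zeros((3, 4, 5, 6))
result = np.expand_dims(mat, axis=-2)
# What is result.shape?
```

(3, 4, 5, 1, 6)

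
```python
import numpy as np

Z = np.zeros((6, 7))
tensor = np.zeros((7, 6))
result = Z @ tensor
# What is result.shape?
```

(6, 6)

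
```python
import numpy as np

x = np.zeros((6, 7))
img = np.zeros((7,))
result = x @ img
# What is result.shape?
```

(6,)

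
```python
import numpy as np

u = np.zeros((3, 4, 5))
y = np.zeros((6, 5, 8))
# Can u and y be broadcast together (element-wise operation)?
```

No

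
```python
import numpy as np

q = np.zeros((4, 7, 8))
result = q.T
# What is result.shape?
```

(8, 7, 4)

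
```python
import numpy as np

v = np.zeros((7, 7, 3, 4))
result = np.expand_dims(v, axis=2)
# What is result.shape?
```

(7, 7, 1, 3, 4)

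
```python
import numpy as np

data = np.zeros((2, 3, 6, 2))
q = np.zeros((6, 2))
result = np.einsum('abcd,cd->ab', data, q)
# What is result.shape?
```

(2, 3)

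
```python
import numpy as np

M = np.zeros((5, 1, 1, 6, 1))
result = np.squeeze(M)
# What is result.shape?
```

(5, 6)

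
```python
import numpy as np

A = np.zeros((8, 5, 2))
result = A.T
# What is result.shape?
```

(2, 5, 8)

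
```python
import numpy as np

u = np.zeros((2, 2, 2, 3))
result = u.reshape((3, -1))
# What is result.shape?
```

(3, 8)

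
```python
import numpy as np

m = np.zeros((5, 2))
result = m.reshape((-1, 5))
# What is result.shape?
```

(2, 5)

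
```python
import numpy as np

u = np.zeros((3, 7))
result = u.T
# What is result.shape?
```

(7, 3)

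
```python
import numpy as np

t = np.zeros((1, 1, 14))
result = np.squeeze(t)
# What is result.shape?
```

(14,)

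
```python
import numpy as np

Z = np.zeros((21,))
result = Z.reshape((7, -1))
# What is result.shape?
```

(7, 3)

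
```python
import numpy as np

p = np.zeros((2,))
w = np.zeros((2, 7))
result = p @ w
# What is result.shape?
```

(7,)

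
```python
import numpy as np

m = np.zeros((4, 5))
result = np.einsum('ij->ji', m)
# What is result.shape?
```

(5, 4)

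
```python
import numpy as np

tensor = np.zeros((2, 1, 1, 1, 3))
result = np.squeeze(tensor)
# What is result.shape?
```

(2, 3)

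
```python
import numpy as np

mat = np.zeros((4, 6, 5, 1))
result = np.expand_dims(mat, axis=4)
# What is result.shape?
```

(4, 6, 5, 1, 1)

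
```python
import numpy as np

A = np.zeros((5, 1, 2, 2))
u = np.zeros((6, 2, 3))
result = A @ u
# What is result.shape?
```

(5, 6, 2, 3)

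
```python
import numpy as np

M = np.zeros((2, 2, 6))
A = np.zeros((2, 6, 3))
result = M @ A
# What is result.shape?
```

(2, 2, 3)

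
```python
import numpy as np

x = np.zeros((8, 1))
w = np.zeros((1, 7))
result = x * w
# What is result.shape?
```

(8, 7)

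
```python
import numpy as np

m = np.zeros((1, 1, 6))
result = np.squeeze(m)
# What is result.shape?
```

(6,)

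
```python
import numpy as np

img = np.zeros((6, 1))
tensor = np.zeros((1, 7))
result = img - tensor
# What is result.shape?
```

(6, 7)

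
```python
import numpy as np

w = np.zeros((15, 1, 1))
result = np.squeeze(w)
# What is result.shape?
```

(15,)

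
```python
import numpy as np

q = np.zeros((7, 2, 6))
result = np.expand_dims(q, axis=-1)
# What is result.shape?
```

(7, 2, 6, 1)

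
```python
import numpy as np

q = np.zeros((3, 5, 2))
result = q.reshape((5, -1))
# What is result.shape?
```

(5, 6)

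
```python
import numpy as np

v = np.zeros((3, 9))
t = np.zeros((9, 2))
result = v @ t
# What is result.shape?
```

(3, 2)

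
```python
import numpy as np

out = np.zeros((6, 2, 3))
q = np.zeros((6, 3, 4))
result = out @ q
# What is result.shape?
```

(6, 2, 4)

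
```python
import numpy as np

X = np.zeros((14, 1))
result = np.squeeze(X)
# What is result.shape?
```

(14,)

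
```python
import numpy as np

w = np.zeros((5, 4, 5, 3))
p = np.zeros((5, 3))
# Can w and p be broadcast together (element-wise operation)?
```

Yes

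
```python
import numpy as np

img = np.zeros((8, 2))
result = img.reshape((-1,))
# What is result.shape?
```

(16,)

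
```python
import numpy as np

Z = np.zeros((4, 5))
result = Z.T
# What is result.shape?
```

(5, 4)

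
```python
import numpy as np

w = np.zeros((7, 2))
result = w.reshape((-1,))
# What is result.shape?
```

(14,)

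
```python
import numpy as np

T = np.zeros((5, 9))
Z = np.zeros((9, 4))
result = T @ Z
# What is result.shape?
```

(5, 4)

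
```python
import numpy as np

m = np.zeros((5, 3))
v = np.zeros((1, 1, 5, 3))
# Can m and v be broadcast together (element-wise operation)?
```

Yes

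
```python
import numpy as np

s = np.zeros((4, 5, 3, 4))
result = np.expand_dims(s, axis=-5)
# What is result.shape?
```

(1, 4, 5, 3, 4)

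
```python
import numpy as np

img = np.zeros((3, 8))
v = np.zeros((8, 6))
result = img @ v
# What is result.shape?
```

(3, 6)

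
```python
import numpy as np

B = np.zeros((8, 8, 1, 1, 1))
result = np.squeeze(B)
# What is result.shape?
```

(8, 8)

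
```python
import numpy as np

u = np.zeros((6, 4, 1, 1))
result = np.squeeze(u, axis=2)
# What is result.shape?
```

(6, 4, 1)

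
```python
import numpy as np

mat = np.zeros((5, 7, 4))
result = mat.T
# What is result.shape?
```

(4, 7, 5)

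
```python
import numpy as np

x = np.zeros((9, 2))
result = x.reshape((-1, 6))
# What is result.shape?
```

(3, 6)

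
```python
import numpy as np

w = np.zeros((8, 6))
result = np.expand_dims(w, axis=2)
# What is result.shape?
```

(8, 6, 1)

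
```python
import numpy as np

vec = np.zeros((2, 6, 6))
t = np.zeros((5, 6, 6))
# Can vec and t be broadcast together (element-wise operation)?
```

No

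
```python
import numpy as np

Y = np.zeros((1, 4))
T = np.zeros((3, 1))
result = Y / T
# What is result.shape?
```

(3, 4)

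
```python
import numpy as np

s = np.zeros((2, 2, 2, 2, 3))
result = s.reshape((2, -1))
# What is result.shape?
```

(2, 24)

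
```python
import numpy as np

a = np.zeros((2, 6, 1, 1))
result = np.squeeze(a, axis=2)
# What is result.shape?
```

(2, 6, 1)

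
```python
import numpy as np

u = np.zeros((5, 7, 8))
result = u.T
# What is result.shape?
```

(8, 7, 5)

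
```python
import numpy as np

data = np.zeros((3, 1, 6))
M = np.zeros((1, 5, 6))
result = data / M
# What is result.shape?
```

(3, 5, 6)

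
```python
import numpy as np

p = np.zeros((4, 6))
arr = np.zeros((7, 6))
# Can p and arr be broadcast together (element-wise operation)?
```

No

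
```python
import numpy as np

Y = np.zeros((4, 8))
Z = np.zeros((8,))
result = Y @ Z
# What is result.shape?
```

(4,)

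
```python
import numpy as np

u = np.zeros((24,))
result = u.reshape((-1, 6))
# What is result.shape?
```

(4, 6)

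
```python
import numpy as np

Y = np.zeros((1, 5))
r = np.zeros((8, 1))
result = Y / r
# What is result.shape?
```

(8, 5)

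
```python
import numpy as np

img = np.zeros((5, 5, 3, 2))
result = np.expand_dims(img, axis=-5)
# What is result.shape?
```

(1, 5, 5, 3, 2)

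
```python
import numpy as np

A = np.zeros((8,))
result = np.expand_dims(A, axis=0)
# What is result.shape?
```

(1, 8)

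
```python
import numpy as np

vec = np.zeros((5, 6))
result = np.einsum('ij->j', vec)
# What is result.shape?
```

(6,)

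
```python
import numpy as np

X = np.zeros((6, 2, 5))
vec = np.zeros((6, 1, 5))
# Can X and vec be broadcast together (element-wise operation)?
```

Yes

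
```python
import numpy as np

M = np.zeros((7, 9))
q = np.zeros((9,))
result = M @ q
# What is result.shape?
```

(7,)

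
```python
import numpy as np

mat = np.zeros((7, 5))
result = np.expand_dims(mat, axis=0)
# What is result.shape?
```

(1, 7, 5)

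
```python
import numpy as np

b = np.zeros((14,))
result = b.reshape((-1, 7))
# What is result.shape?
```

(2, 7)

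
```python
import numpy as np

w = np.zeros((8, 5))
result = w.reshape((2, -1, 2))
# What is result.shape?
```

(2, 10, 2)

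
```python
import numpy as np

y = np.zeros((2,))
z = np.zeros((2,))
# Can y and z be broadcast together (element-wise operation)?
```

Yes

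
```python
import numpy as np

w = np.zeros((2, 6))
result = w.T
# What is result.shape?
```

(6, 2)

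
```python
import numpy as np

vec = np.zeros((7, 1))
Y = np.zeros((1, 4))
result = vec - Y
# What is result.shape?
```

(7, 4)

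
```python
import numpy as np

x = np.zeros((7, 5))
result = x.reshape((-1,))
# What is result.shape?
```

(35,)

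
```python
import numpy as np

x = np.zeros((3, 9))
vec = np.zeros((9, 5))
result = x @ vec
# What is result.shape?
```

(3, 5)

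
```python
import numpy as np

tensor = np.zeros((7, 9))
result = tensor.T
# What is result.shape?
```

(9, 7)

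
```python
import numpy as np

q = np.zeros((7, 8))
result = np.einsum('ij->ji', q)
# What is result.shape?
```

(8, 7)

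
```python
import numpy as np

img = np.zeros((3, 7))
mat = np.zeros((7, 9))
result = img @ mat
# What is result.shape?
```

(3, 9)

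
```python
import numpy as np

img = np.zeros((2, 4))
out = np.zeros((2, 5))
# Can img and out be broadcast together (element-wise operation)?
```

No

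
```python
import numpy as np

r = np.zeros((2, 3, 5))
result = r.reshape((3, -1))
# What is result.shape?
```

(3, 10)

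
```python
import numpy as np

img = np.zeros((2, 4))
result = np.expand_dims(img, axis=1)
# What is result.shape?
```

(2, 1, 4)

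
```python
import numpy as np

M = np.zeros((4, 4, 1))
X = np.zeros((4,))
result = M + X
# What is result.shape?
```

(4, 4, 4)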